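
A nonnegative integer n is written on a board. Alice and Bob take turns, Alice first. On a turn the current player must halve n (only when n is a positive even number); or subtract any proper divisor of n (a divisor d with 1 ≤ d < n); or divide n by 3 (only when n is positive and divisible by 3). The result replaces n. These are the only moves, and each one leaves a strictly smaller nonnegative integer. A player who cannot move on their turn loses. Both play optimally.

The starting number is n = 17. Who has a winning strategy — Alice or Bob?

Bob wins.

Work bottom-up. With no move the player to move loses. Otherwise the position is W if at least one move leads to an L position for the opponent, and L if every move leads to a W.
n=0: no move → L
n=1: no move → L
n=2: →1(L), so W
n=3: →1(L), so W
n=4: →2(W), 3(W) — all W, so L
n=5: →4(L), so W
n=6: →4(L), so W
n=7: →6(W) only, which is W, so L
n=8: →4(L), so W
n=9: →3(W), 6(W), 8(W) — all W, so L
n=10: →9(L), so W
n=11: →10(W) only, which is W, so L
n=12: →4(L), so W
n=13: →12(W) only, which is W, so L
n=14: →7(L), so W
n=15: →5(W), 10(W), 12(W), 14(W) — all W, so L
n=16: →15(L), so W
n=17: →16(W) only, which is W, so L
Every move from 17 reaches a W position, so the mover loses.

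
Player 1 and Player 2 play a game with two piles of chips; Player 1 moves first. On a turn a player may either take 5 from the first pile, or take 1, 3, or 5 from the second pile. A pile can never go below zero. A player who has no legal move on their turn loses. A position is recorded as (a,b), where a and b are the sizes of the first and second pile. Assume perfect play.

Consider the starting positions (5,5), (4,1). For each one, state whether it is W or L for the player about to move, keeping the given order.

Compute win/loss labels from the base case upward. A position with no move is L. Any other position is W if it can reach an L in one move, else L.
No move ever increases a pile, so every position that can arise here has a ≤ 5 and b ≤ 5; it is enough to label the cells with 0 ≤ a ≤ 5 and 0 ≤ b ≤ 5.
Every move lowers a or b (never raises either), so fill the grid row by row in increasing a, and left to right within a row: each cell's successors are then already labelled.
      b=0  b=1  b=2  b=3  b=4  b=5
a=0:    L    W    L    W    L    W
a=1:    L    W    L    W    L    W
a=2:    L    W    L    W    L    W
a=3:    L    W    L    W    L    W
a=4:    L    W    L    W    L    W
a=5:    W    L    W    L    W    L
Cells with no legal move (terminal, hence L): (0,0), (1,0), (2,0), (3,0), (4,0).
The remaining L cells, each justified by listing all of its moves:
(0,2): only reaches (0,1)(W), which is W → L
(0,4): only reaches (0,3)(W), (0,1)(W), all W → L
(1,2): only reaches (1,1)(W), which is W → L
(1,4): only reaches (1,3)(W), (1,1)(W), all W → L
(2,2): only reaches (2,1)(W), which is W → L
(2,4): only reaches (2,3)(W), (2,1)(W), all W → L
(3,2): only reaches (3,1)(W), which is W → L
(3,4): only reaches (3,3)(W), (3,1)(W), all W → L
(4,2): only reaches (4,1)(W), which is W → L
(4,4): only reaches (4,3)(W), (4,1)(W), all W → L
(5,1): only reaches (0,1)(W), (5,0)(W), all W → L
(5,3): only reaches (0,3)(W), (5,2)(W), (5,0)(W), all W → L
(5,5): only reaches (0,5)(W), (5,4)(W), (5,2)(W), (5,0)(W), all W → L
Every other cell has at least one move into one of the L cells above, so it is W.
(5,5): one of the L cells justified above, so L
(4,1): the move to (4,0) reaches an L cell, so W

(5,5): L, (4,1): W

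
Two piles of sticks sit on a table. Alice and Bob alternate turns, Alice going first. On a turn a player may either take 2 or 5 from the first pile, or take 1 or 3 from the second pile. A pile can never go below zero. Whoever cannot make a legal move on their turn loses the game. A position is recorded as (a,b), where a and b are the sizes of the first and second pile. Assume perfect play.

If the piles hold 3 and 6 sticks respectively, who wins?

Alice wins.

Positions with no move are L. A position that does have a move is losing for the player to move precisely when every available move leads to a winning position for the opponent. Fill in the labels:
No move ever increases a pile, so every position that can arise here has a ≤ 3 and b ≤ 6; it is enough to label the cells with 0 ≤ a ≤ 3 and 0 ≤ b ≤ 6.
Every move lowers a or b (never raises either), so fill the grid row by row in increasing a, and left to right within a row: each cell's successors are then already labelled.
      b=0  b=1  b=2  b=3  b=4  b=5  b=6
a=0:    L    W    L    W    L    W    L
a=1:    L    W    L    W    L    W    L
a=2:    W    L    W    L    W    L    W
a=3:    W    L    W    L    W    L    W
Cells with no legal move (terminal, hence L): (0,0), (1,0).
The remaining L cells, each justified by listing all of its moves:
(0,2): L (sole option (0,1)(W) is W)
(0,4): L (options (0,3)(W), (0,1)(W) are all W)
(0,6): L (options (0,5)(W), (0,3)(W) are all W)
(1,2): L (sole option (1,1)(W) is W)
(1,4): L (options (1,3)(W), (1,1)(W) are all W)
(1,6): L (options (1,5)(W), (1,3)(W) are all W)
(2,1): L (options (0,1)(W), (2,0)(W) are all W)
(2,3): L (options (0,3)(W), (2,2)(W), (2,0)(W) are all W)
(2,5): L (options (0,5)(W), (2,4)(W), (2,2)(W) are all W)
(3,1): L (options (1,1)(W), (3,0)(W) are all W)
(3,3): L (options (1,3)(W), (3,2)(W), (3,0)(W) are all W)
(3,5): L (options (1,5)(W), (3,4)(W), (3,2)(W) are all W)
Every other cell has at least one move into one of the L cells above, so it is W.
From (3,6) Alice can move to (1,6), reaching an L position.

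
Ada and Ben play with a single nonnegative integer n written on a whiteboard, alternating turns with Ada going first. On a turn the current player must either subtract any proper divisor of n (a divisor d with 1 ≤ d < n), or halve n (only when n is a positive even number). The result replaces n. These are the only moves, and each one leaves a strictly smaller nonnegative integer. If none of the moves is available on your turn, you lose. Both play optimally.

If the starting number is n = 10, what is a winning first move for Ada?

Work bottom-up. With no move the player to move loses. Otherwise the position is W if at least one move leads to an L position for the opponent, and L if every move leads to a W.
n=0: no move → L
n=1: no move → L
n=2: →1(L), so W
n=3: →2(W) only, which is W, so L
n=4: →3(L), so W
n=5: →4(W) only, which is W, so L
n=6: →3(L), so W
n=7: →6(W) only, which is W, so L
n=8: →7(L), so W
n=9: →6(W), 8(W) — all W, so L
n=10: →5(L), so W
From 10, the L positions reachable in one move are: 5, 9. Any move reaching one of these is winning.

Move to 5.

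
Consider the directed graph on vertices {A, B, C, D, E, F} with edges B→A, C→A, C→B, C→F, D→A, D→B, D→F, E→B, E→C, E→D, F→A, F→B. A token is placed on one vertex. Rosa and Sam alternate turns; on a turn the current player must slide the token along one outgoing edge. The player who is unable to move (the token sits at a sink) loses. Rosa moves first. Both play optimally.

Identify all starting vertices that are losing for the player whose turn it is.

A, E

Positions with no move are L. A position that does have a move is losing for the player to move precisely when every available move leads to a winning position for the opponent. Fill in the labels:
Every edge goes from a vertex to one that appears earlier in the order A, B, F, C, D, E, so processing vertices in that order labels each vertex after all of its successors.
A: no outgoing edge → L
B: →A(L), so W
F: →A(L), so W
C: →A(L), so W
D: →A(L), so W
E: →D(W), C(W), B(W) — all W, so L
The losing starting vertices are exactly the entries labelled L in this table (2 of them).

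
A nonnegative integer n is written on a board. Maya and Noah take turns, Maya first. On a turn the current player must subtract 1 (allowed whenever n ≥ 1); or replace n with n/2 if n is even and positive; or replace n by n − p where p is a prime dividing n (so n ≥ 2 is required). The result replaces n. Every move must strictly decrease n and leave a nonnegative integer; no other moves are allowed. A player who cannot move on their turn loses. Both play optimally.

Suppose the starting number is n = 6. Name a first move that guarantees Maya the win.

Label each position W (a win for the player to move) or L (a loss). A position with no legal move is L; any other position is W exactly when some move reaches an L, and L when every move reaches a W.
n=0: no move → L
n=1: →0(L), so W
n=2: →0(L), so W
n=3: →0(L), so W
n=4: →2(W), 3(W) — all W, so L
n=5: →0(L), so W
n=6: →4(L), so W
From 6, the L positions reachable in one move are: 4.

Move to 4.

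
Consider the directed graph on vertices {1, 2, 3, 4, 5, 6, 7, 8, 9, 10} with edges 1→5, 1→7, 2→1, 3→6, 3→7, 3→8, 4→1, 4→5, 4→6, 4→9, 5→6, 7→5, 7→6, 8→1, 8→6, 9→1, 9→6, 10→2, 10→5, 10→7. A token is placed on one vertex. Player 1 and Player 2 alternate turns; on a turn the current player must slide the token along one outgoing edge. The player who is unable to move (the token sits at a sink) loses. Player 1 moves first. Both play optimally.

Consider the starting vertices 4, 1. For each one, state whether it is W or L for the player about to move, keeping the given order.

Use the standard recursion: the mover loses at a terminal position; elsewhere, the mover wins exactly when some move hands the opponent an L position.
Every edge goes from a vertex to one that appears earlier in the order 6, 5, 7, 1, 8, 2, 10, 9, 3, 4, so processing vertices in that order labels each vertex after all of its successors.
6: no outgoing edge → L
5: →6(L), so W
7: →6(L), so W
1: →7(W), 5(W) — all W, so L
8: →1(L), so W
2: →1(L), so W
10: →2(W), 7(W), 5(W) — all W, so L
9: →1(L), so W
3: →6(L), so W
4: →1(L), so W

4: W, 1: L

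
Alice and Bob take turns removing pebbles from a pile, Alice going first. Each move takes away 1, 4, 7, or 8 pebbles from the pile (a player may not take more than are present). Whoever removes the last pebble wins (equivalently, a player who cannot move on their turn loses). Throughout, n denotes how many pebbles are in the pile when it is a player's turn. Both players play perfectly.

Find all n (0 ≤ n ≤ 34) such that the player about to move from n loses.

Build the W/L table. Terminal = L. A non-terminal position is W if it has a move to some L; otherwise it is L.
n=0: no move → L
n=1: reaches L-position 0 → W
n=2: only reaches 1(W), which is W → L
n=3: reaches L-position 2 → W
n=4: reaches L-position 0 → W
n=5: only reaches 4(W), 1(W), all W → L
n=6: reaches L-position 5 → W
n=7: reaches L-position 0 → W
n=8: reaches L-position 0 → W
n=9: reaches L-position 5 → W
n=10: reaches L-position 2 → W
n=11: only reaches 10(W), 7(W), 4(W), 3(W), all W → L
n=12: reaches L-position 11 → W
n=13: reaches L-position 5 → W
n=14: only reaches 13(W), 10(W), 7(W), 6(W), all W → L
n=15: reaches L-position 14 → W
n=16: only reaches 15(W), 12(W), 9(W), 8(W), all W → L
n=17: reaches L-position 16 → W
n=18: reaches L-position 14 → W
n=19: reaches L-position 11 → W
n=20: reaches L-position 16 → W
n=21: reaches L-position 14 → W
n=22: reaches L-position 14 → W
n=23: reaches L-position 16 → W
n=24: reaches L-position 16 → W
n=25: only reaches 24(W), 21(W), 18(W), 17(W), all W → L
n=26: reaches L-position 25 → W
n=27: only reaches 26(W), 23(W), 20(W), 19(W), all W → L
n=28: reaches L-position 27 → W
n=29: reaches L-position 25 → W
n=30: only reaches 29(W), 26(W), 23(W), 22(W), all W → L
n=31: reaches L-position 30 → W
n=32: reaches L-position 25 → W
n=33: reaches L-position 25 → W
n=34: reaches L-position 30 → W
Reading off the rows marked L gives the requested list; there are 9 such values of n.

0, 2, 5, 11, 14, 16, 25, 27, 30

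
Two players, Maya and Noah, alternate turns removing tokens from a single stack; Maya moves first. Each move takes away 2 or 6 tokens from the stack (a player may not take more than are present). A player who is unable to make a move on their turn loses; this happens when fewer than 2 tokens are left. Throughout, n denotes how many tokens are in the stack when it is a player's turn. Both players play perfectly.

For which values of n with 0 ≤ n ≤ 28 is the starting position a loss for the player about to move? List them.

Label each position W (a win for the player to move) or L (a loss). A position with no legal move is L; any other position is W exactly when some move reaches an L, and L when every move reaches a W.
n=0: no move → L
n=1: no move → L
n=2: can move to 0, which is L ⇒ W
n=3: can move to 1, which is L ⇒ W
n=4: the only move is to 2(W), a W ⇒ L
n=5: the only move is to 3(W), a W ⇒ L
n=6: can move to 4, which is L ⇒ W
n=7: can move to 5, which is L ⇒ W
n=8: moves to 6(W), 2(W); every one is W ⇒ L
n=9: moves to 7(W), 3(W); every one is W ⇒ L
n=10: can move to 8, which is L ⇒ W
n=11: can move to 9, which is L ⇒ W
n=12: moves to 10(W), 6(W); every one is W ⇒ L
n=13: moves to 11(W), 7(W); every one is W ⇒ L
n=14: can move to 12, which is L ⇒ W
n=15: can move to 13, which is L ⇒ W
n=16: moves to 14(W), 10(W); every one is W ⇒ L
n=17: moves to 15(W), 11(W); every one is W ⇒ L
n=18: can move to 16, which is L ⇒ W
n=19: can move to 17, which is L ⇒ W
n=20: moves to 18(W), 14(W); every one is W ⇒ L
n=21: moves to 19(W), 15(W); every one is W ⇒ L
n=22: can move to 20, which is L ⇒ W
n=23: can move to 21, which is L ⇒ W
n=24: moves to 22(W), 18(W); every one is W ⇒ L
n=25: moves to 23(W), 19(W); every one is W ⇒ L
n=26: can move to 24, which is L ⇒ W
n=27: can move to 25, which is L ⇒ W
n=28: moves to 26(W), 22(W); every one is W ⇒ L
Reading off the rows marked L gives the requested list; there are 15 such values of n.

0, 1, 4, 5, 8, 9, 12, 13, 16, 17, 20, 21, 24, 25, 28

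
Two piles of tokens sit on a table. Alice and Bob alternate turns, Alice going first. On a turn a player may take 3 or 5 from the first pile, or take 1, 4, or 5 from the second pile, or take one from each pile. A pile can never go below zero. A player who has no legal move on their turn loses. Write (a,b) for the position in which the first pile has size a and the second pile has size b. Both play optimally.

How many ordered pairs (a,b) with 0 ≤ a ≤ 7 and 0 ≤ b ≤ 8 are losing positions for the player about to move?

19

Compute win/loss labels from the base case upward. A position with no move is L. Any other position is W if it can reach an L in one move, else L.
Every move lowers a or b (never raises either), so fill the grid row by row in increasing a, and left to right within a row: each cell's successors are then already labelled.
      b=0  b=1  b=2  b=3  b=4  b=5  b=6  b=7  b=8
a=0:    L    W    L    W    W    W    W    W    L
a=1:    L    W    L    W    W    W    W    W    L
a=2:    L    W    L    W    W    W    W    W    L
a=3:    W    W    W    W    L    W    L    W    W
a=4:    W    L    W    L    W    W    W    W    W
a=5:    W    L    W    L    W    W    W    W    W
a=6:    W    L    W    L    W    W    W    W    W
a=7:    W    W    W    W    W    L    W    L    W
Cells with no legal move (terminal, hence L): (0,0), (1,0), (2,0).
The remaining L cells, each justified by listing all of its moves:
(0,2): the only move is to (0,1)(W), a W ⇒ L
(0,8): moves to (0,7)(W), (0,4)(W), (0,3)(W); every one is W ⇒ L
(1,2): moves to (1,1)(W), (0,1)(W); every one is W ⇒ L
(1,8): moves to (1,7)(W), (1,4)(W), (1,3)(W), (0,7)(W); every one is W ⇒ L
(2,2): moves to (2,1)(W), (1,1)(W); every one is W ⇒ L
(2,8): moves to (2,7)(W), (2,4)(W), (2,3)(W), (1,7)(W); every one is W ⇒ L
(3,4): moves to (0,4)(W), (3,3)(W), (3,0)(W), (2,3)(W); every one is W ⇒ L
(3,6): moves to (0,6)(W), (3,5)(W), (3,2)(W), (3,1)(W), (2,5)(W); every one is W ⇒ L
(4,1): moves to (1,1)(W), (4,0)(W), (3,0)(W); every one is W ⇒ L
(4,3): moves to (1,3)(W), (4,2)(W), (3,2)(W); every one is W ⇒ L
(5,1): moves to (2,1)(W), (0,1)(W), (5,0)(W), (4,0)(W); every one is W ⇒ L
(5,3): moves to (2,3)(W), (0,3)(W), (5,2)(W), (4,2)(W); every one is W ⇒ L
(6,1): moves to (3,1)(W), (1,1)(W), (6,0)(W), (5,0)(W); every one is W ⇒ L
(6,3): moves to (3,3)(W), (1,3)(W), (6,2)(W), (5,2)(W); every one is W ⇒ L
(7,5): moves to (4,5)(W), (2,5)(W), (7,4)(W), (7,1)(W), (7,0)(W), (6,4)(W); every one is W ⇒ L
(7,7): moves to (4,7)(W), (2,7)(W), (7,6)(W), (7,3)(W), (7,2)(W), (6,6)(W); every one is W ⇒ L
Every other cell has at least one move into one of the L cells above, so it is W.
L cells per row: a=0: 3, a=1: 3, a=2: 3, a=3: 2, a=4: 2, a=5: 2, a=6: 2, a=7: 2; total 19.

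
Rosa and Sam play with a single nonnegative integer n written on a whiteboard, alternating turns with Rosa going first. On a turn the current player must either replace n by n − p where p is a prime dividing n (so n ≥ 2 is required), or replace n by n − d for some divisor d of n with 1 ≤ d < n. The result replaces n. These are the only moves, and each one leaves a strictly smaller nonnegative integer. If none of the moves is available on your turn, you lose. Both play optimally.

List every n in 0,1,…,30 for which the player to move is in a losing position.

Classify positions by backward induction: terminal positions (no move available) are L. From any other position, the mover wins iff some move reaches an L.
n=0: no move → L
n=1: no move → L
n=2: W (go to 0, an L position)
n=3: W (go to 0, an L position)
n=4: L (options 2(W), 3(W) are all W)
n=5: W (go to 0, an L position)
n=6: W (go to 4, an L position)
n=7: W (go to 0, an L position)
n=8: W (go to 4, an L position)
n=9: L (options 6(W), 8(W) are all W)
n=10: W (go to 9, an L position)
n=11: W (go to 0, an L position)
n=12: W (go to 9, an L position)
n=13: W (go to 0, an L position)
n=14: L (options 7(W), 12(W), 13(W) are all W)
n=15: W (go to 14, an L position)
n=16: W (go to 14, an L position)
n=17: W (go to 0, an L position)
n=18: W (go to 9, an L position)
n=19: W (go to 0, an L position)
n=20: L (options 10(W), 15(W), 16(W), 18(W), 19(W) are all W)
n=21: W (go to 14, an L position)
n=22: W (go to 20, an L position)
n=23: W (go to 0, an L position)
n=24: W (go to 20, an L position)
n=25: W (go to 20, an L position)
n=26: L (options 13(W), 24(W), 25(W) are all W)
n=27: W (go to 26, an L position)
n=28: W (go to 14, an L position)
n=29: W (go to 0, an L position)
n=30: W (go to 20, an L position)
The losing starting values of n are exactly the entries labelled L in this table (7 of them).

0, 1, 4, 9, 14, 20, 26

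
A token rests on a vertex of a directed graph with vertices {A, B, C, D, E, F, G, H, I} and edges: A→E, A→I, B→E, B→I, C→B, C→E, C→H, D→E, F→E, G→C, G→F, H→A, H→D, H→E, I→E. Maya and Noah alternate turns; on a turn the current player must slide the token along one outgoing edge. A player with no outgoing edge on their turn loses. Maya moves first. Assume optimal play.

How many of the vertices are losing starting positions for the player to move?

Label each position W (a win for the player to move) or L (a loss). A position with no legal move is L; any other position is W exactly when some move reaches an L, and L when every move reaches a W.
Every edge goes from a vertex to one that appears earlier in the order E, F, I, B, A, D, H, C, G, so processing vertices in that order labels each vertex after all of its successors.
E: no outgoing edge → L
F: →E(L), so W
I: →E(L), so W
B: →E(L), so W
A: →E(L), so W
D: →E(L), so W
H: →E(L), so W
C: →E(L), so W
G: →C(W), F(W) — all W, so L
The L vertices are E, G; that is 2 in all.

2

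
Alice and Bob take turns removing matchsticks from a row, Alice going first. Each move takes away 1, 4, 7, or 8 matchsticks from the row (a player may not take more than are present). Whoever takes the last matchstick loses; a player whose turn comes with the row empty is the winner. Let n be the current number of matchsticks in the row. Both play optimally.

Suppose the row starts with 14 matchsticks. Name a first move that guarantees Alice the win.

Work bottom-up. With no move the player to move wins. Otherwise the position is W if at least one move leads to an L position for the opponent, and L if every move leads to a W.
n=0: no move; the opponent has just taken the last matchstick and therefore loses → W
n=1: →0(W) only, which is W, so L
n=2: →1(L), so W
n=3: →2(W) only, which is W, so L
n=4: →3(L), so W
n=5: →1(L), so W
n=6: →5(W), 2(W) — all W, so L
n=7: →6(L), so W
n=8: →1(L), so W
n=9: →1(L), so W
n=10: →6(L), so W
n=11: →3(L), so W
n=12: →11(W), 8(W), 5(W), 4(W) — all W, so L
n=13: →12(L), so W
n=14: →6(L), so W
From 14, the L positions reachable in one move are: 6.

Remove 8, leaving 6.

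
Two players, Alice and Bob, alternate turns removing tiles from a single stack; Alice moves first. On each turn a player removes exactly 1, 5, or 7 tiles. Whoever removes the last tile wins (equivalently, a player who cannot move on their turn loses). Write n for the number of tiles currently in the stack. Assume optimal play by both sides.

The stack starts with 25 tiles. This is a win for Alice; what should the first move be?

Positions with no move are L. A position that does have a move is losing for the player to move precisely when every available move leads to a winning position for the opponent. Fill in the labels:
n=0: no move → L
n=1: W (go to 0, an L position)
n=2: L (sole option 1(W) is W)
n=3: W (go to 2, an L position)
n=4: L (sole option 3(W) is W)
n=5: W (go to 4, an L position)
n=6: L (options 5(W), 1(W) are all W)
n=7: W (go to 6, an L position)
n=8: L (options 7(W), 3(W), 1(W) are all W)
n=9: W (go to 8, an L position)
n=10: L (options 9(W), 5(W), 3(W) are all W)
n=11: W (go to 10, an L position)
n=12: L (options 11(W), 7(W), 5(W) are all W)
n=13: W (go to 12, an L position)
n=14: L (options 13(W), 9(W), 7(W) are all W)
n=15: W (go to 14, an L position)
n=16: L (options 15(W), 11(W), 9(W) are all W)
n=17: W (go to 16, an L position)
n=18: L (options 17(W), 13(W), 11(W) are all W)
n=19: W (go to 18, an L position)
n=20: L (options 19(W), 15(W), 13(W) are all W)
n=21: W (go to 20, an L position)
n=22: L (options 21(W), 17(W), 15(W) are all W)
n=23: W (go to 22, an L position)
n=24: L (options 23(W), 19(W), 17(W) are all W)
n=25: W (go to 24, an L position)
From 25, the L positions reachable in one move are: 24, 20, 18. Any move reaching one of these is winning.

Remove 1, leaving 24.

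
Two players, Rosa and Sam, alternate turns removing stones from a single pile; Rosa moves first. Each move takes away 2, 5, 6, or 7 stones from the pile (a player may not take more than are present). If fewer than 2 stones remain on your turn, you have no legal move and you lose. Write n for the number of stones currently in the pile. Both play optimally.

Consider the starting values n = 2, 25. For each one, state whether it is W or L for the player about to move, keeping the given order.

2: W, 25: L

Build the W/L table. Terminal = L. A non-terminal position is W if it has a move to some L; otherwise it is L.
n=0: no move → L
n=1: no move → L
n=2: W (go to 0, an L position)
n=3: W (go to 1, an L position)
n=4: L (sole option 2(W) is W)
n=5: W (go to 0, an L position)
n=6: W (go to 4, an L position)
n=7: W (go to 1, an L position)
n=8: W (go to 1, an L position)
n=9: W (go to 4, an L position)
n=10: W (go to 4, an L position)
n=11: W (go to 4, an L position)
n=12: L (options 10(W), 7(W), 6(W), 5(W) are all W)
n=13: L (options 11(W), 8(W), 7(W), 6(W) are all W)
n=14: W (go to 12, an L position)
n=15: W (go to 13, an L position)
n=16: L (options 14(W), 11(W), 10(W), 9(W) are all W)
n=17: W (go to 12, an L position)
n=18: W (go to 16, an L position)
n=19: W (go to 13, an L position)
n=20: W (go to 13, an L position)
n=21: W (go to 16, an L position)
n=22: W (go to 16, an L position)
n=23: W (go to 16, an L position)
n=24: L (options 22(W), 19(W), 18(W), 17(W) are all W)
n=25: L (options 23(W), 20(W), 19(W), 18(W) are all W)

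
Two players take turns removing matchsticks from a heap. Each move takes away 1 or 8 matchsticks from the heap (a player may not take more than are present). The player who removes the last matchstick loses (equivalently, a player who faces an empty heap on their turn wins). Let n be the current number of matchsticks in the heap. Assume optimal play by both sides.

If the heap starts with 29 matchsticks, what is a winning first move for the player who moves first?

Remove 1, leaving 28.

Build the W/L table. Terminal = W. A non-terminal position is W if it has a move to some L; otherwise it is L.
n=0: no move; the opponent has just taken the last matchstick and therefore loses → W
n=1: →0(W) only, which is W, so L
n=2: →1(L), so W
n=3: →2(W) only, which is W, so L
n=4: →3(L), so W
n=5: →4(W) only, which is W, so L
n=6: →5(L), so W
n=7: →6(W) only, which is W, so L
n=8: →7(L), so W
n=9: →1(L), so W
n=10: →9(W), 2(W) — all W, so L
n=11: →10(L), so W
n=12: →11(W), 4(W) — all W, so L
n=13: →12(L), so W
n=14: →13(W), 6(W) — all W, so L
n=15: →14(L), so W
n=16: →15(W), 8(W) — all W, so L
n=17: →16(L), so W
n=18: →10(L), so W
n=19: →18(W), 11(W) — all W, so L
n=20: →19(L), so W
n=21: →20(W), 13(W) — all W, so L
n=22: →21(L), so W
n=23: →22(W), 15(W) — all W, so L
n=24: →23(L), so W
n=25: →24(W), 17(W) — all W, so L
n=26: →25(L), so W
n=27: →19(L), so W
n=28: →27(W), 20(W) — all W, so L
n=29: →28(L), so W
From 29, the L positions reachable in one move are: 28, 21. Any move reaching one of these is winning.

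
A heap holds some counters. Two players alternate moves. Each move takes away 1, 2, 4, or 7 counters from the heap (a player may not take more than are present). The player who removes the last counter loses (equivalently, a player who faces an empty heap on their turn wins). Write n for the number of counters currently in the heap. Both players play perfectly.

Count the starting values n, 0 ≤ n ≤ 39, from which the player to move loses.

13

Classify positions by backward induction: terminal positions (no move available) are W. From any other position, the mover wins iff some move reaches an L.
n=0: no move; the opponent has just taken the last counter and therefore loses → W
n=1: the only move is to 0(W), a W ⇒ L
n=2: can move to 1, which is L ⇒ W
n=3: can move to 1, which is L ⇒ W
n=4: moves to 3(W), 2(W), 0(W); every one is W ⇒ L
n=5: can move to 4, which is L ⇒ W
n=6: can move to 4, which is L ⇒ W
n=7: moves to 6(W), 5(W), 3(W), 0(W); every one is W ⇒ L
n=8: can move to 7, which is L ⇒ W
n=9: can move to 7, which is L ⇒ W
n=10: moves to 9(W), 8(W), 6(W), 3(W); every one is W ⇒ L
n=11: can move to 10, which is L ⇒ W
n=12: can move to 10, which is L ⇒ W
n=13: moves to 12(W), 11(W), 9(W), 6(W); every one is W ⇒ L
n=14: can move to 13, which is L ⇒ W
n=15: can move to 13, which is L ⇒ W
n=16: moves to 15(W), 14(W), 12(W), 9(W); every one is W ⇒ L
n=17: can move to 16, which is L ⇒ W
n=18: can move to 16, which is L ⇒ W
n=19: moves to 18(W), 17(W), 15(W), 12(W); every one is W ⇒ L
n=20: can move to 19, which is L ⇒ W
n=21: can move to 19, which is L ⇒ W
n=22: moves to 21(W), 20(W), 18(W), 15(W); every one is W ⇒ L
n=23: can move to 22, which is L ⇒ W
n=24: can move to 22, which is L ⇒ W
n=25: moves to 24(W), 23(W), 21(W), 18(W); every one is W ⇒ L
n=26: can move to 25, which is L ⇒ W
n=27: can move to 25, which is L ⇒ W
n=28: moves to 27(W), 26(W), 24(W), 21(W); every one is W ⇒ L
n=29: can move to 28, which is L ⇒ W
n=30: can move to 28, which is L ⇒ W
n=31: moves to 30(W), 29(W), 27(W), 24(W); every one is W ⇒ L
n=32: can move to 31, which is L ⇒ W
n=33: can move to 31, which is L ⇒ W
n=34: moves to 33(W), 32(W), 30(W), 27(W); every one is W ⇒ L
n=35: can move to 34, which is L ⇒ W
n=36: can move to 34, which is L ⇒ W
n=37: moves to 36(W), 35(W), 33(W), 30(W); every one is W ⇒ L
n=38: can move to 37, which is L ⇒ W
n=39: can move to 37, which is L ⇒ W
L entries with 0 ≤ n ≤ 39: n = 1, 4, 7, 10, 13, 16, 19, 22, 25, 28, 31, 34, 37; that makes 13.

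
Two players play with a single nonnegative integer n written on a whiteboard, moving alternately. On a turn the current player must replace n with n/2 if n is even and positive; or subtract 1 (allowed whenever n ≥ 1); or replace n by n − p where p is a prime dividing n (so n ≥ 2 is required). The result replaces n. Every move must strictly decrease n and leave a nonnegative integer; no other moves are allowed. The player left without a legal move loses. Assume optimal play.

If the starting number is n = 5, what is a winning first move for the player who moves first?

Move to 0.

Use the standard recursion: the mover loses at a terminal position; elsewhere, the mover wins exactly when some move hands the opponent an L position.
n=0: no move → L
n=1: →0(L), so W
n=2: →0(L), so W
n=3: →0(L), so W
n=4: →2(W), 3(W) — all W, so L
n=5: →0(L), so W
From 5, the L positions reachable in one move are: 0, 4. Any move reaching one of these is winning.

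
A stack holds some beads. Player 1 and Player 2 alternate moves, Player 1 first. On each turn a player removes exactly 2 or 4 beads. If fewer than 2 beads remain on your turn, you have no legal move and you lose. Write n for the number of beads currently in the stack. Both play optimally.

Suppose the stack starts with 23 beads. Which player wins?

Player 1 wins.

Compute win/loss labels from the base case upward. A position with no move is L. Any other position is W if it can reach an L in one move, else L.
n=0: no move → L
n=1: no move → L
n=2: can move to 0, which is L ⇒ W
n=3: can move to 1, which is L ⇒ W
n=4: can move to 0, which is L ⇒ W
n=5: can move to 1, which is L ⇒ W
n=6: moves to 4(W), 2(W); every one is W ⇒ L
n=7: moves to 5(W), 3(W); every one is W ⇒ L
n=8: can move to 6, which is L ⇒ W
n=9: can move to 7, which is L ⇒ W
n=10: can move to 6, which is L ⇒ W
n=11: can move to 7, which is L ⇒ W
n=12: moves to 10(W), 8(W); every one is W ⇒ L
n=13: moves to 11(W), 9(W); every one is W ⇒ L
n=14: can move to 12, which is L ⇒ W
n=15: can move to 13, which is L ⇒ W
n=16: can move to 12, which is L ⇒ W
n=17: can move to 13, which is L ⇒ W
n=18: moves to 16(W), 14(W); every one is W ⇒ L
n=19: moves to 17(W), 15(W); every one is W ⇒ L
n=20: can move to 18, which is L ⇒ W
n=21: can move to 19, which is L ⇒ W
n=22: can move to 18, which is L ⇒ W
n=23: can move to 19, which is L ⇒ W
The starting position 23 is W: Player 1 should remove 4, leaving 19, handing over an L position.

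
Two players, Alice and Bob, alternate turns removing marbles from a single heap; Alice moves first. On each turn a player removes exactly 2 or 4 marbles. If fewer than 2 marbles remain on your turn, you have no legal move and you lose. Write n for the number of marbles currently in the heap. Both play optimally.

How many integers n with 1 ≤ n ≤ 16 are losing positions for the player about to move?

5

Use the standard recursion: the mover loses at a terminal position; elsewhere, the mover wins exactly when some move hands the opponent an L position.
n=0: no move → L
n=1: no move → L
n=2: can move to 0, which is L ⇒ W
n=3: can move to 1, which is L ⇒ W
n=4: can move to 0, which is L ⇒ W
n=5: can move to 1, which is L ⇒ W
n=6: moves to 4(W), 2(W); every one is W ⇒ L
n=7: moves to 5(W), 3(W); every one is W ⇒ L
n=8: can move to 6, which is L ⇒ W
n=9: can move to 7, which is L ⇒ W
n=10: can move to 6, which is L ⇒ W
n=11: can move to 7, which is L ⇒ W
n=12: moves to 10(W), 8(W); every one is W ⇒ L
n=13: moves to 11(W), 9(W); every one is W ⇒ L
n=14: can move to 12, which is L ⇒ W
n=15: can move to 13, which is L ⇒ W
n=16: can move to 12, which is L ⇒ W
L entries with 1 ≤ n ≤ 16 (n=0 is outside the asked range and is not counted): n = 1, 6, 7, 12, 13; that makes 5.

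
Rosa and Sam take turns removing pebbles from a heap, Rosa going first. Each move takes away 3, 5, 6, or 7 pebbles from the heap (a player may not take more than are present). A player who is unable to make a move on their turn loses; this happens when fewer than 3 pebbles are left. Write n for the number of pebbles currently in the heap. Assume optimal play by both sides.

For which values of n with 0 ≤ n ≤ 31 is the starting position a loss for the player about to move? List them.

0, 1, 2, 10, 11, 12, 20, 21, 22, 30, 31

Compute win/loss labels from the base case upward. A position with no move is L. Any other position is W if it can reach an L in one move, else L.
n=0: no move → L
n=1: no move → L
n=2: no move → L
n=3: W (go to 0, an L position)
n=4: W (go to 1, an L position)
n=5: W (go to 2, an L position)
n=6: W (go to 1, an L position)
n=7: W (go to 2, an L position)
n=8: W (go to 2, an L position)
n=9: W (go to 2, an L position)
n=10: L (options 7(W), 5(W), 4(W), 3(W) are all W)
n=11: L (options 8(W), 6(W), 5(W), 4(W) are all W)
n=12: L (options 9(W), 7(W), 6(W), 5(W) are all W)
n=13: W (go to 10, an L position)
n=14: W (go to 11, an L position)
n=15: W (go to 12, an L position)
n=16: W (go to 11, an L position)
n=17: W (go to 12, an L position)
n=18: W (go to 12, an L position)
n=19: W (go to 12, an L position)
n=20: L (options 17(W), 15(W), 14(W), 13(W) are all W)
n=21: L (options 18(W), 16(W), 15(W), 14(W) are all W)
n=22: L (options 19(W), 17(W), 16(W), 15(W) are all W)
n=23: W (go to 20, an L position)
n=24: W (go to 21, an L position)
n=25: W (go to 22, an L position)
n=26: W (go to 21, an L position)
n=27: W (go to 22, an L position)
n=28: W (go to 22, an L position)
n=29: W (go to 22, an L position)
n=30: L (options 27(W), 25(W), 24(W), 23(W) are all W)
n=31: L (options 28(W), 26(W), 25(W), 24(W) are all W)
Reading off the rows marked L gives the requested list; there are 11 such values of n.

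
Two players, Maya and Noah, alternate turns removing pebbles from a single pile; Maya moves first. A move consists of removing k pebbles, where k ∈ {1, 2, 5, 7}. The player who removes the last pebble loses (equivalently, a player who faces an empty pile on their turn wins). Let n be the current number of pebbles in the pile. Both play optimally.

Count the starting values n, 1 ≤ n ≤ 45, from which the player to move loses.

15

Label each position W (a win for the player to move) or L (a loss). A position with no legal move is W; any other position is W exactly when some move reaches an L, and L when every move reaches a W.
n=0: no move; the opponent has just taken the last pebble and therefore loses → W
n=1: →0(W) only, which is W, so L
n=2: →1(L), so W
n=3: →1(L), so W
n=4: →3(W), 2(W) — all W, so L
n=5: →4(L), so W
n=6: →4(L), so W
n=7: →6(W), 5(W), 2(W), 0(W) — all W, so L
n=8: →7(L), so W
n=9: →7(L), so W
n=10: →9(W), 8(W), 5(W), 3(W) — all W, so L
n=11: →10(L), so W
n=12: →10(L), so W
n=13: →12(W), 11(W), 8(W), 6(W) — all W, so L
n=14: →13(L), so W
n=15: →13(L), so W
n=16: →15(W), 14(W), 11(W), 9(W) — all W, so L
n=17: →16(L), so W
n=18: →16(L), so W
n=19: →18(W), 17(W), 14(W), 12(W) — all W, so L
n=20: →19(L), so W
n=21: →19(L), so W
n=22: →21(W), 20(W), 17(W), 15(W) — all W, so L
n=23: →22(L), so W
n=24: →22(L), so W
n=25: →24(W), 23(W), 20(W), 18(W) — all W, so L
n=26: →25(L), so W
n=27: →25(L), so W
n=28: →27(W), 26(W), 23(W), 21(W) — all W, so L
n=29: →28(L), so W
n=30: →28(L), so W
n=31: →30(W), 29(W), 26(W), 24(W) — all W, so L
n=32: →31(L), so W
n=33: →31(L), so W
n=34: →33(W), 32(W), 29(W), 27(W) — all W, so L
n=35: →34(L), so W
n=36: →34(L), so W
n=37: →36(W), 35(W), 32(W), 30(W) — all W, so L
n=38: →37(L), so W
n=39: →37(L), so W
n=40: →39(W), 38(W), 35(W), 33(W) — all W, so L
n=41: →40(L), so W
n=42: →40(L), so W
n=43: →42(W), 41(W), 38(W), 36(W) — all W, so L
n=44: →43(L), so W
n=45: →43(L), so W
L entries with 1 ≤ n ≤ 45 (the range starts at n=1): n = 1, 4, 7, 10, 13, 16, 19, 22, 25, 28, 31, 34, 37, 40, 43; that makes 15.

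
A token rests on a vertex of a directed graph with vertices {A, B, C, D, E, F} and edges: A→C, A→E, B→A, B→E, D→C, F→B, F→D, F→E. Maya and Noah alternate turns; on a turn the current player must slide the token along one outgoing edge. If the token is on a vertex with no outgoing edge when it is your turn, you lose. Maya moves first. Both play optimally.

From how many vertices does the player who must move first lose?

2

Compute win/loss labels from the base case upward. A position with no move is L. Any other position is W if it can reach an L in one move, else L.
Every edge goes from a vertex to one that appears earlier in the order C, E, A, D, B, F, so processing vertices in that order labels each vertex after all of its successors.
C: no outgoing edge → L
E: no outgoing edge → L
A: W (go to E, an L position)
D: W (go to C, an L position)
B: W (go to E, an L position)
F: W (go to E, an L position)
The L vertices are C, E; that is 2 in all.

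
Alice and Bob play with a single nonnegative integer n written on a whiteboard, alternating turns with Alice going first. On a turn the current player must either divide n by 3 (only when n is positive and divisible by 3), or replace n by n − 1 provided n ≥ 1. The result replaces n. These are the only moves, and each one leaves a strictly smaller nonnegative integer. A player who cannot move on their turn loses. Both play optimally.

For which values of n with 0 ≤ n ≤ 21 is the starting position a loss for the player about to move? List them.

Positions with no move are L. A position that does have a move is losing for the player to move precisely when every available move leads to a winning position for the opponent. Fill in the labels:
n=0: no move → L
n=1: reaches L-position 0 → W
n=2: only reaches 1(W), which is W → L
n=3: reaches L-position 2 → W
n=4: only reaches 3(W), which is W → L
n=5: reaches L-position 4 → W
n=6: reaches L-position 2 → W
n=7: only reaches 6(W), which is W → L
n=8: reaches L-position 7 → W
n=9: only reaches 3(W), 8(W), all W → L
n=10: reaches L-position 9 → W
n=11: only reaches 10(W), which is W → L
n=12: reaches L-position 4 → W
n=13: only reaches 12(W), which is W → L
n=14: reaches L-position 13 → W
n=15: only reaches 5(W), 14(W), all W → L
n=16: reaches L-position 15 → W
n=17: only reaches 16(W), which is W → L
n=18: reaches L-position 17 → W
n=19: only reaches 18(W), which is W → L
n=20: reaches L-position 19 → W
n=21: reaches L-position 7 → W
The losing starting values of n are exactly the entries labelled L in this table (10 of them).

0, 2, 4, 7, 9, 11, 13, 15, 17, 19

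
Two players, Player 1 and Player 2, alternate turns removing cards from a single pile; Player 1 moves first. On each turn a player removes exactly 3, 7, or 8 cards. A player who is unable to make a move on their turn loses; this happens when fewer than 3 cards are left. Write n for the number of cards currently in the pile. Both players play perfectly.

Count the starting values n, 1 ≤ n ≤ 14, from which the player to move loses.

Work bottom-up. With no move the player to move loses. Otherwise the position is W if at least one move leads to an L position for the opponent, and L if every move leads to a W.
n=0: no move → L
n=1: no move → L
n=2: no move → L
n=3: W (go to 0, an L position)
n=4: W (go to 1, an L position)
n=5: W (go to 2, an L position)
n=6: L (sole option 3(W) is W)
n=7: W (go to 0, an L position)
n=8: W (go to 1, an L position)
n=9: W (go to 6, an L position)
n=10: W (go to 2, an L position)
n=11: L (options 8(W), 4(W), 3(W) are all W)
n=12: L (options 9(W), 5(W), 4(W) are all W)
n=13: W (go to 6, an L position)
n=14: W (go to 11, an L position)
L entries with 1 ≤ n ≤ 14 (n=0 is outside the asked range and is not counted): n = 1, 2, 6, 11, 12; that makes 5.

5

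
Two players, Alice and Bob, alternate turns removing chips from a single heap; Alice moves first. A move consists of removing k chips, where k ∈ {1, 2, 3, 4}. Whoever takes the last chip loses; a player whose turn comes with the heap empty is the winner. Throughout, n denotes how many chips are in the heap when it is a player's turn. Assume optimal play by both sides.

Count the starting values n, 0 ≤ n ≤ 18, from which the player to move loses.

4

Build the W/L table. Terminal = W. A non-terminal position is W if it has a move to some L; otherwise it is L.
n=0: no move; the opponent has just taken the last chip and therefore loses → W
n=1: L (sole option 0(W) is W)
n=2: W (go to 1, an L position)
n=3: W (go to 1, an L position)
n=4: W (go to 1, an L position)
n=5: W (go to 1, an L position)
n=6: L (options 5(W), 4(W), 3(W), 2(W) are all W)
n=7: W (go to 6, an L position)
n=8: W (go to 6, an L position)
n=9: W (go to 6, an L position)
n=10: W (go to 6, an L position)
n=11: L (options 10(W), 9(W), 8(W), 7(W) are all W)
n=12: W (go to 11, an L position)
n=13: W (go to 11, an L position)
n=14: W (go to 11, an L position)
n=15: W (go to 11, an L position)
n=16: L (options 15(W), 14(W), 13(W), 12(W) are all W)
n=17: W (go to 16, an L position)
n=18: W (go to 16, an L position)
L entries with 0 ≤ n ≤ 18: n = 1, 6, 11, 16; that makes 4.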